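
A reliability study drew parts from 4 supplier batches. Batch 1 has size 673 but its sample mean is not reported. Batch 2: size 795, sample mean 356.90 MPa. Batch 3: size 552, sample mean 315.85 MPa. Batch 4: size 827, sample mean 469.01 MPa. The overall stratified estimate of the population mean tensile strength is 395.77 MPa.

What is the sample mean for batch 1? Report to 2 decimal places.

417.24

Σ Nₕx̄ₕ = N·μ, so 673·x̄_1 = 2847·395.77 − (795·356.90 + 552·315.85 + 827·469.01).
= 1126757.19 − 845955.97 = 280801.22.
x̄_1 = 280801.22 / 673 = 417.2381... → 417.24.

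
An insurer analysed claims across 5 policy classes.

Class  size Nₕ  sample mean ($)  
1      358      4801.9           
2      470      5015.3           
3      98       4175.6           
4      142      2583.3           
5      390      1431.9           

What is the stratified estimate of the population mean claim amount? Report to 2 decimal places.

N = 1458; weights Wₕ = Nₕ/N = (0.2455, 0.3224, 0.0672, 0.0974, 0.2675).
x̄_st = Σ Wₕ·x̄ₕ = 0.2455·4801.9 + 0.3224·5015.3 + 0.0672·4175.6 + 0.0974·2583.3 + 0.2675·1431.9 ≈ 3711.0765...
→ 3711.08.

3711.08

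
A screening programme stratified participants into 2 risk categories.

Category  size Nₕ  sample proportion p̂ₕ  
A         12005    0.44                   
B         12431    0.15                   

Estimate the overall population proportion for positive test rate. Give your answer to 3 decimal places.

N = 12005 + 12431 = 24436.
Overall proportion = Σ (Nₕ/N)·p̂ₕ.
Σ Nₕp̂ₕ = 5282.2 + 1864.65 = 7146.85.
7146.85 / 24436 = 0.29247... → 0.292.

0.292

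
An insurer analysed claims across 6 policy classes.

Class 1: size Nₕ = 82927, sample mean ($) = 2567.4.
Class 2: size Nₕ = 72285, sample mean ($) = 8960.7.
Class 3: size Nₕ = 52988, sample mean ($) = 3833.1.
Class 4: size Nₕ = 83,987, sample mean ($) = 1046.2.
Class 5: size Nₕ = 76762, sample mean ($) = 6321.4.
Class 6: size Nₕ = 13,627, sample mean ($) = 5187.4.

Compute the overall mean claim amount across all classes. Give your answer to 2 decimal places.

N = 82927 + 72285 + 52988 + 83987 + 76762 + 13627 = 382576.
Overall mean = Σ (Nₕ/N)·x̄ₕ — weight by population share, not a simple average.
Σ Nₕx̄ₕ = 82927·2567.4 + 72285·8960.7 + 52988·3833.1 + 83987·1046.2 + 76762·6321.4 + 13627·5187.4 = 212906779.8 + 647724199.5 + 203108302.8 + 87867199.4 + 485243306.8 + 70688699.8 = 1707538488.1.
Divide by N: 1707538488.1 / 382576 = 4463.2661... → 4463.27.

4463.27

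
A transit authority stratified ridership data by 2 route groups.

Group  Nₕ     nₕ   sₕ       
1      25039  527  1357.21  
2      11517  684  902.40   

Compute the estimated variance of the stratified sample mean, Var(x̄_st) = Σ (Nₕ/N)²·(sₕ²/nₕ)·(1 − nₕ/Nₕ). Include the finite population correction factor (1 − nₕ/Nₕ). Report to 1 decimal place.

1716.5

N = 36556; Wₕ = Nₕ/N.
group 1: (25039/36556)²·1357.21²/527·(1 − 527/25039) = 1605.3210
group 2: (11517/36556)²·902.40²/684·(1 − 684/11517) = 111.1509
Sum = 1716.4718 → 1716.5.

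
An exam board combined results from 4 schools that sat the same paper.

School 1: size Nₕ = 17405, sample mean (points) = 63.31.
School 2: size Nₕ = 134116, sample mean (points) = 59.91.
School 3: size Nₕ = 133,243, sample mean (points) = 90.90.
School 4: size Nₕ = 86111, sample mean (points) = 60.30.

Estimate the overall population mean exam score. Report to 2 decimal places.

N = 17405 + 134116 + 133243 + 86111 = 370875.
The stratified mean weights each stratum mean by its population share Nₕ/N.
Σ Nₕx̄ₕ = 17405·63.31 + 134116·59.91 + 133243·90.90 + 86111·60.30 = 1101910.55 + 8034889.56 + 12111788.7 + 5192493.3 = 26441082.11.
Divide by N: 26441082.11 / 370875 = 71.2938... → 71.29.

71.29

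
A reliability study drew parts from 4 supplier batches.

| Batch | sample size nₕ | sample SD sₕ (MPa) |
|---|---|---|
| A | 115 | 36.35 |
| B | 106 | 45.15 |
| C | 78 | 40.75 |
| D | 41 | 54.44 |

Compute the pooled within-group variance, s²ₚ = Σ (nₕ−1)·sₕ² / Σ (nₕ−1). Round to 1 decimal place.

1818.7

Degrees of freedom: 114 + 105 + 77 + 40 = 336.
Σ(nₕ−1)sₕ² = 114·1321.3225 + 105·2038.5225 + 77·1660.5625 + 40·2963.7136 = 611087.484.
s²ₚ = 611087.484 / 336 = 1818.713... → 1818.7.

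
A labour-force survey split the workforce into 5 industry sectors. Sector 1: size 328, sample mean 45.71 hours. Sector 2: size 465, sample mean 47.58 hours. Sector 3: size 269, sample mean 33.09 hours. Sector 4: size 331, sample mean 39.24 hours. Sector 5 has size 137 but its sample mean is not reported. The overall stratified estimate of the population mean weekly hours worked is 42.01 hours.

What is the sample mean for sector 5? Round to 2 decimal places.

38.45

N = 328 + 465 + 269 + 331 + 137 = 1530.
Overall total = μ·N = 42.01·1530 = 64275.3.
Subtract the known strata: 328·45.71 + 465·47.58 + 269·33.09 + 331·39.24 = 59007.23.
Remaining total for sector 5: 64275.3 − 59007.23 = 5268.07.
Divide by its size: 5268.07 / 137 = 38.4531... → 38.45.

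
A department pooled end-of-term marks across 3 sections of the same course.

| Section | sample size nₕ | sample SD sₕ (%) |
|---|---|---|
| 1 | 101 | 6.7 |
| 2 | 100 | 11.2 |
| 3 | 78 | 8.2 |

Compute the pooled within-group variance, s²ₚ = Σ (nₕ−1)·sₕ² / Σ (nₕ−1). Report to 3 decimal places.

1: (101−1)·6.7² = 100·44.89 = 4489
2: (100−1)·11.2² = 99·125.44 = 12418.56
3: (78−1)·8.2² = 77·67.24 = 5177.48
Numerator = 22085.04; denominator = Σ(nₕ−1) = 276.
s²ₚ = 22085.04/276 = 80.01826... → 80.018.

80.018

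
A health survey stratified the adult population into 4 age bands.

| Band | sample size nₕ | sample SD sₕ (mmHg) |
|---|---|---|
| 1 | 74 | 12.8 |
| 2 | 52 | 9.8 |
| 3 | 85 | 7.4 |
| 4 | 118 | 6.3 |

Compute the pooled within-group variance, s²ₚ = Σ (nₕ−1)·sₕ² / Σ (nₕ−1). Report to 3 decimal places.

80.314

1: (74−1)·12.8² = 73·163.84 = 11960.32
2: (52−1)·9.8² = 51·96.04 = 4898.04
3: (85−1)·7.4² = 84·54.76 = 4599.84
4: (118−1)·6.3² = 117·39.69 = 4643.73
Numerator = 26101.93; denominator = Σ(nₕ−1) = 325.
s²ₚ = 26101.93/325 = 80.31363... → 80.314.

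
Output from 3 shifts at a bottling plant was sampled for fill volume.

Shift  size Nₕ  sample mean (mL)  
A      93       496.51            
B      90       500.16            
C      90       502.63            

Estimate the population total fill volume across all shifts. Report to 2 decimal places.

136426.53

Estimate total by summing Nₕ·x̄ₕ over strata.
93·496.51 + 90·500.16 + 90·502.63 = 46175.43 + 45014.4 + 45236.7 = 136426.53.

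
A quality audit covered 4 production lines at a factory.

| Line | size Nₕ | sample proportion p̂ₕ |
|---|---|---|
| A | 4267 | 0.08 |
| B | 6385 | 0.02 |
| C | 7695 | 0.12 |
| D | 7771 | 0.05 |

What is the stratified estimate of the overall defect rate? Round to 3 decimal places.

N = 4267 + 6385 + 7695 + 7771 = 26118.
Overall proportion = Σ (Nₕ/N)·p̂ₕ.
Σ Nₕp̂ₕ = 341.36 + 127.7 + 923.4 + 388.55 = 1781.01.
1781.01 / 26118 = 0.06819... → 0.068.

0.068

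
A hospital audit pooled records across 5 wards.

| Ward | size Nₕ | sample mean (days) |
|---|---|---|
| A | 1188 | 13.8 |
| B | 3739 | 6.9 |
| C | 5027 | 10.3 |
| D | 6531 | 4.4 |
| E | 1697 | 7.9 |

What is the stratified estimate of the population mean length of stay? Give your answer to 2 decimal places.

7.49

x̄_st = (Σ Nₕx̄ₕ) / (Σ Nₕ) = (1188·13.8 + 3739·6.9 + 5027·10.3 + 6531·4.4 + 1697·7.9) / 18182
= 136114.3 / 18182 = 7.4862... → 7.49.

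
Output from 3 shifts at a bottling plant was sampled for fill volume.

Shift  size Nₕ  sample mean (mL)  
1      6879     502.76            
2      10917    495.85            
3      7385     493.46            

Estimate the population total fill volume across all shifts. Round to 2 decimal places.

12515882.59

Population total = Σ Nₕ·x̄ₕ (each stratum's size times its mean).
6879·502.76 + 10917·495.85 + 7385·493.46 = 3458486.04 + 5413194.45 + 3644202.1 = 12515882.59.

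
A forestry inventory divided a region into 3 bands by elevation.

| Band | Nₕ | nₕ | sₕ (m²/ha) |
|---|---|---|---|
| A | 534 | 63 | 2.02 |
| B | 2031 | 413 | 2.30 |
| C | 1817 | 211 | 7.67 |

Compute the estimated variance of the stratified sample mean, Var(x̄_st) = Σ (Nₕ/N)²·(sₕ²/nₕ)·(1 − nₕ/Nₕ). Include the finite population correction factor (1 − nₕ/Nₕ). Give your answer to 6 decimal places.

0.045411

N = 4382; Wₕ = Nₕ/N.
band A: (534/4382)²·2.02²/63·(1 − 63/534) = 0.000848359
band B: (2031/4382)²·2.30²/413·(1 − 413/2031) = 0.002192044
band C: (1817/4382)²·7.67²/211·(1 − 211/1817) = 0.042370540
Sum = 0.045410943 → 0.045411.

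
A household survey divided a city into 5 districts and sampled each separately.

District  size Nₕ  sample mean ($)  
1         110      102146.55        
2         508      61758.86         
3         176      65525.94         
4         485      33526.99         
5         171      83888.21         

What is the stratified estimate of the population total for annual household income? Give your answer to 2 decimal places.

84747660.88

1: 110·102146.55 = 11236120.5
2: 508·61758.86 = 31373500.88
3: 176·65525.94 = 11532565.44
4: 485·33526.99 = 16260590.15
5: 171·83888.21 = 14344883.91
τ̂ = Σ Nₕx̄ₕ = 84747660.88.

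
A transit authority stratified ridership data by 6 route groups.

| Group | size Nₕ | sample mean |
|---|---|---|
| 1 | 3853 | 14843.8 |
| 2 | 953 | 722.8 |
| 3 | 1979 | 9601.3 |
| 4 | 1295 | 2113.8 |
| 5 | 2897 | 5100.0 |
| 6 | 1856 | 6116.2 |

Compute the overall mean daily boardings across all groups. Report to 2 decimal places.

8240.22

N = 3853 + 953 + 1979 + 1295 + 2897 + 1856 = 12833.
Overall mean = Σ (Nₕ/N)·x̄ₕ — weight by population share, not a simple average.
Σ Nₕx̄ₕ = 3853·14843.8 + 953·722.8 + 1979·9601.3 + 1295·2113.8 + 2897·5100.0 + 1856·6116.2 = 57193161.4 + 688828.4 + 19000972.7 + 2737371 + 14774700 + 11351667.2 = 105746700.7.
Divide by N: 105746700.7 / 12833 = 8240.2167... → 8240.22.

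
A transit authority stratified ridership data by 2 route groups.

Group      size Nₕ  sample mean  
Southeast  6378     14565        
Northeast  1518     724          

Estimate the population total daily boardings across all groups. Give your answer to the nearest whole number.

93994602

Southeast: 6378·14565 = 92895570
Northeast: 1518·724 = 1099032
τ̂ = Σ Nₕx̄ₕ = 93994602.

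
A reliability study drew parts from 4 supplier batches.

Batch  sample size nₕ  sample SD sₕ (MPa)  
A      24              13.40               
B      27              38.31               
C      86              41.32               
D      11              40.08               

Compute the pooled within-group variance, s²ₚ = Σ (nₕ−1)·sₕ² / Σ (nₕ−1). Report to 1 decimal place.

Degrees of freedom: 23 + 26 + 85 + 10 = 144.
Σ(nₕ−1)sₕ² = 23·179.56 + 26·1467.6561 + 85·1707.3424 + 10·1606.4064 = 203477.1066.
s²ₚ = 203477.1066 / 144 = 1413.035... → 1413.0.

1413.0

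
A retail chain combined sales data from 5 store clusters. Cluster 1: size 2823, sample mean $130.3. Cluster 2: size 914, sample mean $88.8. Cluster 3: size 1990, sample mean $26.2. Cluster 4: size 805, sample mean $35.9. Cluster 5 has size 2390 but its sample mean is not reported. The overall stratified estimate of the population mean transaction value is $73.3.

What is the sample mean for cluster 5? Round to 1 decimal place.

N = 2823 + 914 + 1990 + 805 + 2390 = 8922.
Overall total = μ·N = 73.3·8922 = 653982.6.
Subtract the known strata: 2823·130.3 + 914·88.8 + 1990·26.2 + 805·35.9 = 530037.6.
Remaining total for cluster 5: 653982.6 − 530037.6 = 123945.
Divide by its size: 123945 / 2390 = 51.860... → 51.9.

51.9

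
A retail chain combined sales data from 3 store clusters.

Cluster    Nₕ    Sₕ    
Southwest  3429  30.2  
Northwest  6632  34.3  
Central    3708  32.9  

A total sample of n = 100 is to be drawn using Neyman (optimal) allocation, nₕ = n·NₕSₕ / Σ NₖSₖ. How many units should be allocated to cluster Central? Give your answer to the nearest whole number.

27

Southwest: NₕSₕ = 3429·30.2 = 103555.8
Northwest: NₕSₕ = 6632·34.3 = 227477.6
Central: NₕSₕ = 3708·32.9 = 121993.2
Σ NₕSₕ = 453026.6.
n_Central = 100·121993.2/453026.6 = 26.928... → 27.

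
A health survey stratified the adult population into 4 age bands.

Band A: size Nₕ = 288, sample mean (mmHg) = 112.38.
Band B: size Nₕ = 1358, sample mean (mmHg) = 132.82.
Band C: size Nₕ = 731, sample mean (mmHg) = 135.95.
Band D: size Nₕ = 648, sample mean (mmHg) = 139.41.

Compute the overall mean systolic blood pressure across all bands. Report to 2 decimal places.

x̄_st = (Σ Nₕx̄ₕ) / (Σ Nₕ) = (288·112.38 + 1358·132.82 + 731·135.95 + 648·139.41) / 3025
= 402452.13 / 3025 = 133.0420... → 133.04.

133.04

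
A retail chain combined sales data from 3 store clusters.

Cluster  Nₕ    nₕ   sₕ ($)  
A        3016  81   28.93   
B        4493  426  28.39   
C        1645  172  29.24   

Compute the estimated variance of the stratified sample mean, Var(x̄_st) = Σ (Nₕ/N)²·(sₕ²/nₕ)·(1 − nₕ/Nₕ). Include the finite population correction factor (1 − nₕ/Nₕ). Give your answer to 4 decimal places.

1.6478

N = 9154. Term for each stratum: Wₕ²sₕ²/nₕ·(1−nₕ/Nₕ).
Var(x̄_st) = 1.0915144 + 0.4125817 + 0.1437385 = 1.6478346 → 1.6478.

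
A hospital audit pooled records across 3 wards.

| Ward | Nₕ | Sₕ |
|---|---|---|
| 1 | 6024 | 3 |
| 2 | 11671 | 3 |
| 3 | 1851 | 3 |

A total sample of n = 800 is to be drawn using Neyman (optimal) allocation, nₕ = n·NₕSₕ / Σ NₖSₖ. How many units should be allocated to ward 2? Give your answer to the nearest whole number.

478

1: NₕSₕ = 6024·3 = 18072
2: NₕSₕ = 11671·3 = 35013
3: NₕSₕ = 1851·3 = 5553
Σ NₕSₕ = 58638.
n_2 = 800·35013/58638 = 477.683... → 478.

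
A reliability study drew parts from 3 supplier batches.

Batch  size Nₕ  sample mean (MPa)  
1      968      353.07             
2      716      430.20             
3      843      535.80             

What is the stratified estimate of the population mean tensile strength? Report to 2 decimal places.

x̄_st = (Σ Nₕx̄ₕ) / (Σ Nₕ) = (968·353.07 + 716·430.20 + 843·535.80) / 2527
= 1101474.36 / 2527 = 435.8822... → 435.88.

435.88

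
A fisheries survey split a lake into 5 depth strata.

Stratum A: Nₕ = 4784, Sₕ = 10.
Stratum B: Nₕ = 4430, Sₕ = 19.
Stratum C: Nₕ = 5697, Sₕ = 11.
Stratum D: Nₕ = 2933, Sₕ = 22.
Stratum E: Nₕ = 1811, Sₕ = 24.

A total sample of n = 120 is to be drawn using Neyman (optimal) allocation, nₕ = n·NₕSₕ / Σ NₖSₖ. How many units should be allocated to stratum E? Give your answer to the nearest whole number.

Σ NₕSₕ = 4784·10 + 4430·19 + 5697·11 + 2933·22 + 1811·24 = 302667.
Share for E: 43464/302667 = 0.14360.
n_E = 120 × 0.14360 = 17.232... → 17.

17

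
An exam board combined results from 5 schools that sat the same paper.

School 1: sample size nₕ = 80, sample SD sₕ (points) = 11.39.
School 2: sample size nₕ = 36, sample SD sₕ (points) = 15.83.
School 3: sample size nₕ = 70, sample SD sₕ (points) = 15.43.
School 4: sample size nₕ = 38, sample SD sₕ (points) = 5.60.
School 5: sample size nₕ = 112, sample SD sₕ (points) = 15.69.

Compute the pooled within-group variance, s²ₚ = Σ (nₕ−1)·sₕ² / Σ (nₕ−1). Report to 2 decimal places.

193.15

1: (80−1)·11.39² = 79·129.7321 = 10248.8359
2: (36−1)·15.83² = 35·250.5889 = 8770.6115
3: (70−1)·15.43² = 69·238.0849 = 16427.8581
4: (38−1)·5.60² = 37·31.36 = 1160.32
5: (112−1)·15.69² = 111·246.1761 = 27325.5471
Numerator = 63933.1726; denominator = Σ(nₕ−1) = 331.
s²ₚ = 63933.1726/331 = 193.1516... → 193.15.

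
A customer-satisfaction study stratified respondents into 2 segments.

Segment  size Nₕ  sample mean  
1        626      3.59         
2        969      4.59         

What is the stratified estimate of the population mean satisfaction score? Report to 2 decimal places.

x̄_st = (Σ Nₕx̄ₕ) / (Σ Nₕ) = (626·3.59 + 969·4.59) / 1595
= 6695.05 / 1595 = 4.1975... → 4.20.

4.20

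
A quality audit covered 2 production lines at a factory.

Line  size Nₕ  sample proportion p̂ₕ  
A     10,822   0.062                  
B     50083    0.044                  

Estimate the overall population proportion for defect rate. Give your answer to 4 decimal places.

Wₕ = Nₕ/N with N = 60905: 0.1777, 0.8223.
p̂_st = 0.1777·0.062 + 0.8223·0.044 ≈ 0.047198... → 0.0472.

0.0472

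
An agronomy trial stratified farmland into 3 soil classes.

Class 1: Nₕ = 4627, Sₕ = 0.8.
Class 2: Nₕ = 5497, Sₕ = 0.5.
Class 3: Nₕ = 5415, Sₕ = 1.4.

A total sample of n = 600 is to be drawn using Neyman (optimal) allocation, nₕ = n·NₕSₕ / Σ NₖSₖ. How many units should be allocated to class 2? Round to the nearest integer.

1: NₕSₕ = 4627·0.8 = 3701.6
2: NₕSₕ = 5497·0.5 = 2748.5
3: NₕSₕ = 5415·1.4 = 7581
Σ NₕSₕ = 14031.1.
n_2 = 600·2748.5/14031.1 = 117.532... → 118.

118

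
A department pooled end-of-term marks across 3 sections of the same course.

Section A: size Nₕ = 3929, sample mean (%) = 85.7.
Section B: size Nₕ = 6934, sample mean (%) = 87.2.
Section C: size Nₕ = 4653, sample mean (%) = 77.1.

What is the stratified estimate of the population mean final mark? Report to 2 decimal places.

83.79

N = 15516; weights Wₕ = Nₕ/N = (0.2532, 0.4469, 0.2999).
x̄_st = Σ Wₕ·x̄ₕ = 0.2532·85.7 + 0.4469·87.2 + 0.2999·77.1 ≈ 83.7913...
→ 83.79.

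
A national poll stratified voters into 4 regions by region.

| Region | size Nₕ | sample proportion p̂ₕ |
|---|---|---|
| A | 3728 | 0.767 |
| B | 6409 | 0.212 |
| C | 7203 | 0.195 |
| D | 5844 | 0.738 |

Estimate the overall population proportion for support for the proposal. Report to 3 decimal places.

N = 3728 + 6409 + 7203 + 5844 = 23184.
Overall proportion = Σ (Nₕ/N)·p̂ₕ.
Σ Nₕp̂ₕ = 2859.376 + 1358.708 + 1404.585 + 4312.872 = 9935.541.
9935.541 / 23184 = 0.42855... → 0.429.

0.429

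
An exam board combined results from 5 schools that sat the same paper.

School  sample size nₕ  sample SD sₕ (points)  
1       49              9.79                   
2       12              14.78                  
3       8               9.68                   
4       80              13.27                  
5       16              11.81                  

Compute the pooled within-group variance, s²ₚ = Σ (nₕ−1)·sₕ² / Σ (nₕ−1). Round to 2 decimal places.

Degrees of freedom: 48 + 11 + 7 + 79 + 15 = 160.
Σ(nₕ−1)sₕ² = 48·95.8441 + 11·218.4484 + 7·93.7024 + 79·176.0929 + 15·139.4761 = 23662.8466.
s²ₚ = 23662.8466 / 160 = 147.8928... → 147.89.

147.89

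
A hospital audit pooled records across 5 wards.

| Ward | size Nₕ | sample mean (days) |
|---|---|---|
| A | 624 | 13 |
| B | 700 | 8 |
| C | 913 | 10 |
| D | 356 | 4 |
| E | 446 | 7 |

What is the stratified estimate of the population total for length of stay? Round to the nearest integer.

27388

Estimate total by summing Nₕ·x̄ₕ over strata.
624·13 + 700·8 + 913·10 + 356·4 + 446·7 = 8112 + 5600 + 9130 + 1424 + 3122 = 27388.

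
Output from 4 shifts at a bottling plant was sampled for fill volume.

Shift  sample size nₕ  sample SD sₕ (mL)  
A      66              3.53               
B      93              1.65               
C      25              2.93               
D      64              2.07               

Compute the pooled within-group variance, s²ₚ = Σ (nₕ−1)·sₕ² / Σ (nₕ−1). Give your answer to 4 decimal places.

A: (66−1)·3.53² = 65·12.4609 = 809.9585
B: (93−1)·1.65² = 92·2.7225 = 250.47
C: (25−1)·2.93² = 24·8.5849 = 206.0376
D: (64−1)·2.07² = 63·4.2849 = 269.9487
Numerator = 1536.4148; denominator = Σ(nₕ−1) = 244.
s²ₚ = 1536.4148/244 = 6.296782... → 6.2968.

6.2968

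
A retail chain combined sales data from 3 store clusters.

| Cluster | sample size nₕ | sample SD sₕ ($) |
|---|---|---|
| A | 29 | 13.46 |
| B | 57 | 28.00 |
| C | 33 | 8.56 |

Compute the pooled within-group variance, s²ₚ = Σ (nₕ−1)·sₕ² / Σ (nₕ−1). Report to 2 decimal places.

442.43

A: (29−1)·13.46² = 28·181.1716 = 5072.8048
B: (57−1)·28.00² = 56·784 = 43904
C: (33−1)·8.56² = 32·73.2736 = 2344.7552
Numerator = 51321.56; denominator = Σ(nₕ−1) = 116.
s²ₚ = 51321.56/116 = 442.4272... → 442.43.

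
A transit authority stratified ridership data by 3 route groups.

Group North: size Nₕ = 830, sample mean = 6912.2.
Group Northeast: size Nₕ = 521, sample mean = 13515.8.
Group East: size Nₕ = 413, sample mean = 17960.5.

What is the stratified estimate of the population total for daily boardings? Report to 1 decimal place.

20196544.3

North: 830·6912.2 = 5737126
Northeast: 521·13515.8 = 7041731.8
East: 413·17960.5 = 7417686.5
τ̂ = Σ Nₕx̄ₕ = 20196544.3.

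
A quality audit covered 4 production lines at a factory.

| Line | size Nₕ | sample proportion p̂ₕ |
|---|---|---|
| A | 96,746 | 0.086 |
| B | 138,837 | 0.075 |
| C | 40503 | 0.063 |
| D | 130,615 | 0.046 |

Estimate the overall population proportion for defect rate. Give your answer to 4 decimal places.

N = 96746 + 138837 + 40503 + 130615 = 406701.
Overall proportion = Σ (Nₕ/N)·p̂ₕ.
Σ Nₕp̂ₕ = 8320.156 + 10412.775 + 2551.689 + 6008.29 = 27292.91.
27292.91 / 406701 = 0.067108... → 0.0671.

0.0671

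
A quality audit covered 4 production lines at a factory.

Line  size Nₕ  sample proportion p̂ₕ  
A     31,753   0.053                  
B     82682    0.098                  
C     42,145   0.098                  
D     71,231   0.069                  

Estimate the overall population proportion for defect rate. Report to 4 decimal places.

Wₕ = Nₕ/N with N = 227811: 0.1394, 0.3629, 0.1850, 0.3127.
p̂_st = 0.1394·0.053 + 0.3629·0.098 + 0.1850·0.098 + 0.3127·0.069 ≈ 0.082660... → 0.0827.

0.0827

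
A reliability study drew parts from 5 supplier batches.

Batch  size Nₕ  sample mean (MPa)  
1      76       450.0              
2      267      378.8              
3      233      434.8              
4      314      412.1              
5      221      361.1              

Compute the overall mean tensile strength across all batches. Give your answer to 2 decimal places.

x̄_st = (Σ Nₕx̄ₕ) / (Σ Nₕ) = (76·450.0 + 267·378.8 + 233·434.8 + 314·412.1 + 221·361.1) / 1111
= 445850.5 / 1111 = 401.3056... → 401.31.

401.31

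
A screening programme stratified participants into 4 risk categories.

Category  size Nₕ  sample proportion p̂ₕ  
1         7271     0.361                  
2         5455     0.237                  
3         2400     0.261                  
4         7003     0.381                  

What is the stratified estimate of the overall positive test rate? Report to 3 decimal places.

N = 7271 + 5455 + 2400 + 7003 = 22129.
Overall proportion = Σ (Nₕ/N)·p̂ₕ.
Σ Nₕp̂ₕ = 2624.831 + 1292.835 + 626.4 + 2668.143 = 7212.209.
7212.209 / 22129 = 0.32592... → 0.326.

0.326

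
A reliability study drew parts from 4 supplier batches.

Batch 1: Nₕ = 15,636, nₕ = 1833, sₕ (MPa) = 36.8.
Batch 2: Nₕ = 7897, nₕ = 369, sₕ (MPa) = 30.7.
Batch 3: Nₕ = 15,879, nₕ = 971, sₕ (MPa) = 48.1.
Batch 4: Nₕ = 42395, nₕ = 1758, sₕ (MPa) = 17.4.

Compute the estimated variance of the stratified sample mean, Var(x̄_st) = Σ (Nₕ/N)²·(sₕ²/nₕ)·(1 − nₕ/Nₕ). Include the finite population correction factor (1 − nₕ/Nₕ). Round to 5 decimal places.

N = 81807. Term for each stratum: Wₕ²sₕ²/nₕ·(1−nₕ/Nₕ).
Var(x̄_st) = 0.02382601 + 0.02268878 + 0.08428155 + 0.04433380 = 0.17513015 → 0.17513.

0.17513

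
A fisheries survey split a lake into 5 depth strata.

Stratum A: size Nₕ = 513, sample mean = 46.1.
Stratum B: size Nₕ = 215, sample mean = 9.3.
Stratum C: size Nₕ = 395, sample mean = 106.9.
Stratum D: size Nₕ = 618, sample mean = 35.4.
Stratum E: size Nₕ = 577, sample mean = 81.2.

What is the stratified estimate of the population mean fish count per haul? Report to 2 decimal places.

58.93

N = 513 + 215 + 395 + 618 + 577 = 2318.
The stratified mean weights each stratum mean by its population share Nₕ/N.
Σ Nₕx̄ₕ = 513·46.1 + 215·9.3 + 395·106.9 + 618·35.4 + 577·81.2 = 23649.3 + 1999.5 + 42225.5 + 21877.2 + 46852.4 = 136603.9.
Divide by N: 136603.9 / 2318 = 58.9318... → 58.93.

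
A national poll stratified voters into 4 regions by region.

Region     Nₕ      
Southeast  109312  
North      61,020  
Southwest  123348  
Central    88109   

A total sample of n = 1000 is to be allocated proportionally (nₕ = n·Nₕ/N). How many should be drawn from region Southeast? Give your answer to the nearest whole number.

286

N = 109312 + 61020 + 123348 + 88109 = 381789.
n_Southeast = 1000·109312/381789 = 286.315... → 286.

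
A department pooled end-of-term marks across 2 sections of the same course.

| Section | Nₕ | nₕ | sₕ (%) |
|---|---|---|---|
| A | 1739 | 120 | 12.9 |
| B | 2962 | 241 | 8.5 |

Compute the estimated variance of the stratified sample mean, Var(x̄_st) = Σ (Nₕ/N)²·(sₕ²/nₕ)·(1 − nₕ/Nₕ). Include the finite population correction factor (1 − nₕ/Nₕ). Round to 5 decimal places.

0.28600

N = 4701; Wₕ = Nₕ/N.
section A: (1739/4701)²·12.9²/120·(1 − 120/1739) = 0.17667053
section B: (2962/4701)²·8.5²/241·(1 − 241/2962) = 0.10933366
Sum = 0.28600419 → 0.28600.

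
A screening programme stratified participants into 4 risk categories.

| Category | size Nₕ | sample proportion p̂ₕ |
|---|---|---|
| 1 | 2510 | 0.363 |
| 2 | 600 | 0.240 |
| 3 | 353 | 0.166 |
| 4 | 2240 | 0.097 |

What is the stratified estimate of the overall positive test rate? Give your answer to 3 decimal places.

N = 2510 + 600 + 353 + 2240 = 5703.
Overall proportion = Σ (Nₕ/N)·p̂ₕ.
Σ Nₕp̂ₕ = 911.13 + 144 + 58.598 + 217.28 = 1331.008.
1331.008 / 5703 = 0.23339... → 0.233.

0.233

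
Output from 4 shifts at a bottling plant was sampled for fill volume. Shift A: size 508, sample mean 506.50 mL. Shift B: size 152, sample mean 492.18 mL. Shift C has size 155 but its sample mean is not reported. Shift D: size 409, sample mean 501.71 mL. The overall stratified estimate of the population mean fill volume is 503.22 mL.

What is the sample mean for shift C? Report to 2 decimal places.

507.28

N = 508 + 152 + 155 + 409 = 1224.
Overall total = μ·N = 503.22·1224 = 615941.28.
Subtract the known strata: 508·506.50 + 152·492.18 + 409·501.71 = 537312.75.
Remaining total for shift C: 615941.28 − 537312.75 = 78628.53.
Divide by its size: 78628.53 / 155 = 507.2808... → 507.28.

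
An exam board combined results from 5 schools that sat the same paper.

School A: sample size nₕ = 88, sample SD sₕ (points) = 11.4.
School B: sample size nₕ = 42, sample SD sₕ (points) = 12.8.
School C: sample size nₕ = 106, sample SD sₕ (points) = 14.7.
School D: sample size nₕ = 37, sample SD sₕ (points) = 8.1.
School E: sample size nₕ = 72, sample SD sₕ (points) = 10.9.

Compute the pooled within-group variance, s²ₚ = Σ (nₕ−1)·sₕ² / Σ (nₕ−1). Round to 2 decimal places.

151.50

A: (88−1)·11.4² = 87·129.96 = 11306.52
B: (42−1)·12.8² = 41·163.84 = 6717.44
C: (106−1)·14.7² = 105·216.09 = 22689.45
D: (37−1)·8.1² = 36·65.61 = 2361.96
E: (72−1)·10.9² = 71·118.81 = 8435.51
Numerator = 51510.88; denominator = Σ(nₕ−1) = 340.
s²ₚ = 51510.88/340 = 151.5026... → 151.50.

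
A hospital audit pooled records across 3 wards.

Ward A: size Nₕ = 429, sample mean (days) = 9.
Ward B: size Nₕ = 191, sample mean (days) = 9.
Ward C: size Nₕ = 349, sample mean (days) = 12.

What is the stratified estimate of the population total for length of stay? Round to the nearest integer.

9768

Estimate total by summing Nₕ·x̄ₕ over strata.
429·9 + 191·9 + 349·12 = 3861 + 1719 + 4188 = 9768.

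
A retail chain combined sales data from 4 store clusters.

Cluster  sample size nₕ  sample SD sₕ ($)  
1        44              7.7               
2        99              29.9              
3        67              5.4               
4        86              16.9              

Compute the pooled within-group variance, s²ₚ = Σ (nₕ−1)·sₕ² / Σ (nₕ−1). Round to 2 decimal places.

398.51

Degrees of freedom: 43 + 98 + 66 + 85 = 292.
Σ(nₕ−1)sₕ² = 43·59.29 + 98·894.01 + 66·29.16 + 85·285.61 = 116363.86.
s²ₚ = 116363.86 / 292 = 398.5064... → 398.51.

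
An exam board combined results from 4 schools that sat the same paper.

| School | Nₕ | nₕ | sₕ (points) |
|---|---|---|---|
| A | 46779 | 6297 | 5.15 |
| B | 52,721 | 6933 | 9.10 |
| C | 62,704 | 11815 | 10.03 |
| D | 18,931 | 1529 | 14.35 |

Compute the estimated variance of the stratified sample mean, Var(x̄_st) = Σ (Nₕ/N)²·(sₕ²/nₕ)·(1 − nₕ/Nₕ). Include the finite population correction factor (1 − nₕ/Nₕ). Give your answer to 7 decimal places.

0.0033023

N = 181135; Wₕ = Nₕ/N.
school A: (46779/181135)²·5.15²/6297·(1 − 6297/46779) = 0.0002431022
school B: (52721/181135)²·9.10²/6933·(1 − 6933/52721) = 0.0008788042
school C: (62704/181135)²·10.03²/11815·(1 − 11815/62704) = 0.0008280996
school D: (18931/181135)²·14.35²/1529·(1 − 1529/18931) = 0.0013522727
Sum = 0.0033022787 → 0.0033023.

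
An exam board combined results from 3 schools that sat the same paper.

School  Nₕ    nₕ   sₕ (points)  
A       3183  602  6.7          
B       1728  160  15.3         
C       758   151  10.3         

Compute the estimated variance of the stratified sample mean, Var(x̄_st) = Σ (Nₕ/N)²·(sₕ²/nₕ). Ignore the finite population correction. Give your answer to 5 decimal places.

0.17201

N = 5669; Wₕ = Nₕ/N.
school A: (3183/5669)²·6.7²/602 = 0.02350788
school B: (1728/5669)²·15.3²/160 = 0.13593692
school C: (758/5669)²·10.3²/151 = 0.01256096
Sum = 0.17200577 → 0.17201.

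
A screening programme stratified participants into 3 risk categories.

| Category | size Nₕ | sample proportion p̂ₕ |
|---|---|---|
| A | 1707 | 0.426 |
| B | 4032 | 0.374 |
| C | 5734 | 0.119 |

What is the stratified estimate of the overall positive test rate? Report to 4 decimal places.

0.2543

Wₕ = Nₕ/N with N = 11473: 0.1488, 0.3514, 0.4998.
p̂_st = 0.1488·0.426 + 0.3514·0.374 + 0.4998·0.119 ≈ 0.254292... → 0.2543.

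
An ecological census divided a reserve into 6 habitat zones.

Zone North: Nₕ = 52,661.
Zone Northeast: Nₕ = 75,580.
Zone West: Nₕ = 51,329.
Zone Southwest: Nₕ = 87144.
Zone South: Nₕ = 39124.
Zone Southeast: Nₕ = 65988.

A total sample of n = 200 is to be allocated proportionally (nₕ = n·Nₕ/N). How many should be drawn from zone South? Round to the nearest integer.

Share of zone South = 39124/371826 = 0.10522.
Allocate 200 × 0.10522 = 21.044... → 21.

21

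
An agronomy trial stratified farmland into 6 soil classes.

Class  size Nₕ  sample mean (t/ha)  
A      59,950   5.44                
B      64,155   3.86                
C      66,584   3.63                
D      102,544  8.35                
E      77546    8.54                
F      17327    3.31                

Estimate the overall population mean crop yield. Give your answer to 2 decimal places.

x̄_st = (Σ Nₕx̄ₕ) / (Σ Nₕ) = (59950·5.44 + 64155·3.86 + 66584·3.63 + 102544·8.35 + 77546·8.54 + 17327·3.31) / 388106
= 2391303.83 / 388106 = 6.1615... → 6.16.

6.16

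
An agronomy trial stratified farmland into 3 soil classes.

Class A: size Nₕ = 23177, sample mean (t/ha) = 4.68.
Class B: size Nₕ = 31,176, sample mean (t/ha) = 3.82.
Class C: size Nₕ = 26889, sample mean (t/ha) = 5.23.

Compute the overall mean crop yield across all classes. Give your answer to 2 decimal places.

4.53

N = 81242; weights Wₕ = Nₕ/N = (0.2853, 0.3837, 0.3310).
x̄_st = Σ Wₕ·x̄ₕ = 0.2853·4.68 + 0.3837·3.82 + 0.3310·5.23 ≈ 4.5320...
→ 4.53.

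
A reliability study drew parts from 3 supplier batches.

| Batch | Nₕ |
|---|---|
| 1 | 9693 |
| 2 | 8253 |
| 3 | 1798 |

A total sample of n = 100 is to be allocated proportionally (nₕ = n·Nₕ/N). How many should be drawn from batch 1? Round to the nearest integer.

49

Share of batch 1 = 9693/19744 = 0.49093.
Allocate 100 × 0.49093 = 49.093... → 49.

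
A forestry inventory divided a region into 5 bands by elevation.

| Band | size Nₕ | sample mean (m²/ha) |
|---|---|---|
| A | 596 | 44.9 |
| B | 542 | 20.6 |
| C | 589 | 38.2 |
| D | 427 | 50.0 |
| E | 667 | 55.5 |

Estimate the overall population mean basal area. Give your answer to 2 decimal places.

N = 2821; weights Wₕ = Nₕ/N = (0.2113, 0.1921, 0.2088, 0.1514, 0.2364).
x̄_st = Σ Wₕ·x̄ₕ = 0.2113·44.9 + 0.1921·20.6 + 0.2088·38.2 + 0.1514·50.0 + 0.2364·55.5 ≈ 42.1106...
→ 42.11.

42.11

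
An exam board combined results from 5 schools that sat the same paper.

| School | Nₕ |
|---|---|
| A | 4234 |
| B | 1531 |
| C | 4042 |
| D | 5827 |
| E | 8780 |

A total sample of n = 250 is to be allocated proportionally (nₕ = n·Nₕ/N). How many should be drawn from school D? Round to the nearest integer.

60

Share of school D = 5827/24414 = 0.23867.
Allocate 250 × 0.23867 = 59.669... → 60.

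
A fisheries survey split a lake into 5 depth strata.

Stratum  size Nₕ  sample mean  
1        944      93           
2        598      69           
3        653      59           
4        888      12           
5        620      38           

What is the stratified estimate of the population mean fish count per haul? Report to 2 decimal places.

N = 3703; weights Wₕ = Nₕ/N = (0.2549, 0.1615, 0.1763, 0.2398, 0.1674).
x̄_st = Σ Wₕ·x̄ₕ = 0.2549·93 + 0.1615·69 + 0.1763·59 + 0.2398·12 + 0.1674·38 ≈ 54.4955...
→ 54.50.

54.50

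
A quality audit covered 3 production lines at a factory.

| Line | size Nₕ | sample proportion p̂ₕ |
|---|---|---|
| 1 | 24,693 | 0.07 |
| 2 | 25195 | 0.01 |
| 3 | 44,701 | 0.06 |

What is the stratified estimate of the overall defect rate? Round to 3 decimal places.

N = 24693 + 25195 + 44701 = 94589.
Overall proportion = Σ (Nₕ/N)·p̂ₕ.
Σ Nₕp̂ₕ = 1728.51 + 251.95 + 2682.06 = 4662.52.
4662.52 / 94589 = 0.04929... → 0.049.

0.049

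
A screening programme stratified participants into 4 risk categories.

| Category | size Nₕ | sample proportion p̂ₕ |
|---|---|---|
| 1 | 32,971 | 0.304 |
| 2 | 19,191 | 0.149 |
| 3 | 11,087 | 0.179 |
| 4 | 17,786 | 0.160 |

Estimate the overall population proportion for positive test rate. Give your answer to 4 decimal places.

N = 32971 + 19191 + 11087 + 17786 = 81035.
Overall proportion = Σ (Nₕ/N)·p̂ₕ.
Σ Nₕp̂ₕ = 10023.184 + 2859.459 + 1984.573 + 2845.76 = 17712.976.
17712.976 / 81035 = 0.218584... → 0.2186.

0.2186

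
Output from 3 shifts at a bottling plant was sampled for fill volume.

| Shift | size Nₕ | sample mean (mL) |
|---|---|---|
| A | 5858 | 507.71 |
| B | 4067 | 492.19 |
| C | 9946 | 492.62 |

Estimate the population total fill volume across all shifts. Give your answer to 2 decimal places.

A: 5858·507.71 = 2974165.18
B: 4067·492.19 = 2001736.73
C: 9946·492.62 = 4899598.52
τ̂ = Σ Nₕx̄ₕ = 9875500.43.

9875500.43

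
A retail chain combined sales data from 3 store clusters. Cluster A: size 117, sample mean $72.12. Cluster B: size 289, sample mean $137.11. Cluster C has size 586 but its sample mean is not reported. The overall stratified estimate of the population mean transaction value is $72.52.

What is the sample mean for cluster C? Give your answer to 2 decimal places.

40.75

N = 117 + 289 + 586 = 992.
Overall total = μ·N = 72.52·992 = 71939.84.
Subtract the known strata: 117·72.12 + 289·137.11 = 48062.83.
Remaining total for cluster C: 71939.84 − 48062.83 = 23877.01.
Divide by its size: 23877.01 / 586 = 40.7458... → 40.75.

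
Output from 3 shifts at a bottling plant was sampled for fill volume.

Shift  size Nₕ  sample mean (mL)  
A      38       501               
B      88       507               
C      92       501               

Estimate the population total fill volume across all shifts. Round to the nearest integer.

A: 38·501 = 19038
B: 88·507 = 44616
C: 92·501 = 46092
τ̂ = Σ Nₕx̄ₕ = 109746.

109746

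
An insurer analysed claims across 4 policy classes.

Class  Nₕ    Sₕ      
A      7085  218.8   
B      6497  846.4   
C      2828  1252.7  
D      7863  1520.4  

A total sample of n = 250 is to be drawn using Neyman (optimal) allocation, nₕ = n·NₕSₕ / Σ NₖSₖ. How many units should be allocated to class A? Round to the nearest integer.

Σ NₕSₕ = 7085·218.8 + 6497·846.4 + 2828·1252.7 + 7863·1520.4 = 22546799.6.
Share for A: 1550198/22546799.6 = 0.06875.
n_A = 250 × 0.06875 = 17.189... → 17.

17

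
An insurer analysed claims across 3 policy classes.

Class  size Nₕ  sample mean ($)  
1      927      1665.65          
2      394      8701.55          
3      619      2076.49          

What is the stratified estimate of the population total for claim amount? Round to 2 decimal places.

6257815.56

Estimate total by summing Nₕ·x̄ₕ over strata.
927·1665.65 + 394·8701.55 + 619·2076.49 = 1544057.55 + 3428410.7 + 1285347.31 = 6257815.56.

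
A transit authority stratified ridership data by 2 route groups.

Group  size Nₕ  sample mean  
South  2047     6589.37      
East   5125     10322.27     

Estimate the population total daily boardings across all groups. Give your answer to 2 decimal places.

Estimate total by summing Nₕ·x̄ₕ over strata.
2047·6589.37 + 5125·10322.27 = 13488440.39 + 52901633.75 = 66390074.14.

66390074.14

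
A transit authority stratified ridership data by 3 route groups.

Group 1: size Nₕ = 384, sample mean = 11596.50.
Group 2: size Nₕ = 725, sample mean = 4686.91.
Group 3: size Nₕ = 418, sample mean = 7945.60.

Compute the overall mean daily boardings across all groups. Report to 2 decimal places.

7316.52

N = 384 + 725 + 418 = 1527.
Overall mean = Σ (Nₕ/N)·x̄ₕ — weight by population share, not a simple average.
Σ Nₕx̄ₕ = 384·11596.50 + 725·4686.91 + 418·7945.60 = 4453056 + 3398009.75 + 3321260.8 = 11172326.55.
Divide by N: 11172326.55 / 1527 = 7316.5203... → 7316.52.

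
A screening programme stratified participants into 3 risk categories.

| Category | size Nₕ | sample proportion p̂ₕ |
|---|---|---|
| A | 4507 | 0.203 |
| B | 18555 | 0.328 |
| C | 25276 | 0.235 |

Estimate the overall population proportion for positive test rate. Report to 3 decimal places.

N = 4507 + 18555 + 25276 = 48338.
Overall proportion = Σ (Nₕ/N)·p̂ₕ.
Σ Nₕp̂ₕ = 914.921 + 6086.04 + 5939.86 = 12940.821.
12940.821 / 48338 = 0.26772... → 0.268.

0.268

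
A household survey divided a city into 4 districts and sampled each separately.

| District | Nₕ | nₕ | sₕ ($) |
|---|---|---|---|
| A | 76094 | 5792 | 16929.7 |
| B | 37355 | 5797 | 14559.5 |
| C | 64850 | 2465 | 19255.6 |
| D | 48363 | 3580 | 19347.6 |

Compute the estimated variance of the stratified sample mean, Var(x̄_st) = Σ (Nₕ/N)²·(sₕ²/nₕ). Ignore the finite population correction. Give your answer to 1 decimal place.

23643.6

N = 226662; Wₕ = Nₕ/N.
district A: (76094/226662)²·16929.7²/5792 = 5577.1634
district B: (37355/226662)²·14559.5²/5797 = 993.1839
district C: (64850/226662)²·19255.6²/2465 = 12312.8819
district D: (48363/226662)²·19347.6²/3580 = 4760.3645
Sum = 23643.5937 → 23643.6.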